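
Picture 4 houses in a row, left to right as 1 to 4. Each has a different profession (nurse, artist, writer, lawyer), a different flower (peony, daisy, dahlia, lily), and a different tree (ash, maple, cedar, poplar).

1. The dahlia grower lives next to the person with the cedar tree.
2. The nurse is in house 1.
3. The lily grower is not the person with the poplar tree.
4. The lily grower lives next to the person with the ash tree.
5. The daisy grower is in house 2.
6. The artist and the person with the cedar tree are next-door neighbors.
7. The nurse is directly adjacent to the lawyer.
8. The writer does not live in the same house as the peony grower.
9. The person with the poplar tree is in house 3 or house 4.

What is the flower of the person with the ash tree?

daisy

Clue 2 places the nurse in house 1.
From clue 5, the daisy grower must be in house 2.
Clue 7 places the lawyer in house 2.
House 1's tree must be maple (nothing else left).
The artist is narrowed to house 3 or 4; consider each.
Placing it in house 3 leads to a contradiction, so it's in house 4.
The person with the cedar tree is in house 3 (clue 6).
The only profession still possible for house 3 is writer.
The only tree still possible for house 2 is ash.
That leaves poplar as the tree for house 4.
Clue 1 places the dahlia grower in house 4.
House 3 flower: only lily fits.
So house 1 gets peony for flower.
So: house 1 = nurse/peony/maple, house 2 = lawyer/daisy/ash, house 3 = writer/lily/cedar, house 4 = artist/dahlia/poplar.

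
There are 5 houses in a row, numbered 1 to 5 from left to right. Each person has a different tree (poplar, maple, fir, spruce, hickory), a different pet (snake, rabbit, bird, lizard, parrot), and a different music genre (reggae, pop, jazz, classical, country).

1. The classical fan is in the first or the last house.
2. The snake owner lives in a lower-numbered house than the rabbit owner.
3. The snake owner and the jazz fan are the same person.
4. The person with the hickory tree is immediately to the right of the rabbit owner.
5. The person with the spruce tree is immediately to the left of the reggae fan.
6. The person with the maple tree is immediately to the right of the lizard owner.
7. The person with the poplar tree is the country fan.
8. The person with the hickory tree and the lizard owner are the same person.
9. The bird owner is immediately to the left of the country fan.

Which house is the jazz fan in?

1

House 5's pet must be parrot (nothing else left).
The person with the hickory tree is narrowed to house 3 or 4; consider each.
Placing it in house 3 leads to a contradiction, so it's in house 4.
Clue 4: the rabbit owner is in house 3.
From clue 8, the lizard owner must be in house 4.
So house 5 gets maple for tree.
The person with the poplar tree is narrowed to house 2 or 3; consider each.
Placing it in house 2 leads to a contradiction, so it's in house 3.
From clue 7, the country fan must be in house 3.
Clue 9 places the bird owner in house 2.
The only pet still possible for house 1 is snake.
Clue 3 places the jazz fan in house 1.
The person with the spruce tree is in house 1 (clue 5).
Clue 5 places the reggae fan in house 2.
The only tree still possible for house 2 is fir.
So house 4 gets pop for music genre.
So house 5 gets classical for music genre.
So: house 1 = spruce/snake/jazz, house 2 = fir/bird/reggae, house 3 = poplar/rabbit/country, house 4 = hickory/lizard/pop, house 5 = maple/parrot/classical.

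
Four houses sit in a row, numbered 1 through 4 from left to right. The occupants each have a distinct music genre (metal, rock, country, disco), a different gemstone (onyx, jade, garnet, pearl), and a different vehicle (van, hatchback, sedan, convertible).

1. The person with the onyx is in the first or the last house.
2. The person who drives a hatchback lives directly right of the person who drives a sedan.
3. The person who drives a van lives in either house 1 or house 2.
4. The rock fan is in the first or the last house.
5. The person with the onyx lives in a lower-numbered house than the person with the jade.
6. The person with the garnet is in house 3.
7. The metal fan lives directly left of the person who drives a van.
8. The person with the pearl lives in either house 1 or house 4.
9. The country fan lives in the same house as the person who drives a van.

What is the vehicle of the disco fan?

By clue 5, the person with the onyx is in house 1.
The person with the garnet is in house 3 (clue 6).
The metal fan is in house 1 (clue 7).
Clue 7: the person who drives a van is in house 2.
The country fan is in house 2 (clue 9).
The only music genre still possible for house 3 is disco.
House 4's music genre must be rock (nothing else left).
House 2's gemstone must be jade (nothing else left).
House 4 gemstone: only pearl fits.
By clue 2, the person who drives a hatchback is in house 4.
Clue 2: the person who drives a sedan is in house 3.
So house 1 gets convertible for vehicle.
So: house 1 = metal/onyx/convertible, house 2 = country/jade/van, house 3 = disco/garnet/sedan, house 4 = rock/pearl/hatchback.

sedan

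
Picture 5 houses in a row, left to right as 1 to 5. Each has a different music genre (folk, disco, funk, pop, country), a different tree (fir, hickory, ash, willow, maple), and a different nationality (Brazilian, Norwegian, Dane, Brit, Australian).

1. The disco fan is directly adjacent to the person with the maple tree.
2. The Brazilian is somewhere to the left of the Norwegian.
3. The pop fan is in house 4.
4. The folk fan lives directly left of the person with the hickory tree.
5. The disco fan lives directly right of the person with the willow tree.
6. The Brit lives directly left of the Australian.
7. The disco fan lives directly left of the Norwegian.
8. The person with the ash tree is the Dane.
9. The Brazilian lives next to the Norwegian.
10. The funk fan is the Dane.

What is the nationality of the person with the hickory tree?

Clue 3 places the pop fan in house 4.
The disco fan is narrowed to house 2 or 3; consider each.
Placing it in house 2 leads to a contradiction, so it's in house 3.
By clue 5, the person with the willow tree is in house 2.
Clue 7: the Norwegian is in house 4.
From clue 9, the Brazilian must be in house 3.
The only tree still possible for house 4 is maple.
Clue 4: the folk fan is in house 2.
Clue 6 places the Brit in house 1.
Clue 6: the Australian is in house 2.
That leaves hickory as the tree for house 3.
House 5 nationality: only Dane fits.
By clue 8, the person with the ash tree is in house 5.
By clue 10, the funk fan is in house 5.
So house 1 gets country for music genre.
House 1's tree must be fir (nothing else left).
So: house 1 = country/fir/Brit, house 2 = folk/willow/Australian, house 3 = disco/hickory/Brazilian, house 4 = pop/maple/Norwegian, house 5 = funk/ash/Dane.

Brazilian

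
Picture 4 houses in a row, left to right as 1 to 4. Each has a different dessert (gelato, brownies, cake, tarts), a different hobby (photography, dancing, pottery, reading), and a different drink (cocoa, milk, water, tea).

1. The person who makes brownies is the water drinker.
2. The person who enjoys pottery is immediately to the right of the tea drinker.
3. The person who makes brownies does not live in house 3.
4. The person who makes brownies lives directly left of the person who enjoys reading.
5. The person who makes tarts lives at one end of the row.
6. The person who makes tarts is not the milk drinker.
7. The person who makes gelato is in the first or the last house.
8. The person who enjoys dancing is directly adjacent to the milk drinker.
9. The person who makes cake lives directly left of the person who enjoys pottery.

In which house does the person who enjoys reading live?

House 3's dessert must be cake (nothing else left).
From clue 9, the person who enjoys pottery must be in house 4.
House 2's dessert must be brownies (nothing else left).
The water drinker is in house 2 (clue 1).
From clue 2, the tea drinker must be in house 3.
Clue 4: the person who enjoys reading is in house 3.
By clue 8, the person who enjoys dancing is in house 2.
By clue 8, the milk drinker is in house 1.
So house 1 gets photography for hobby.
House 4 drink: only cocoa fits.
The person who makes tarts is in house 4 (clue 6).
That leaves gelato as the dessert for house 1.
So: house 1 = gelato/photography/milk, house 2 = brownies/dancing/water, house 3 = cake/reading/tea, house 4 = tarts/pottery/cocoa.

3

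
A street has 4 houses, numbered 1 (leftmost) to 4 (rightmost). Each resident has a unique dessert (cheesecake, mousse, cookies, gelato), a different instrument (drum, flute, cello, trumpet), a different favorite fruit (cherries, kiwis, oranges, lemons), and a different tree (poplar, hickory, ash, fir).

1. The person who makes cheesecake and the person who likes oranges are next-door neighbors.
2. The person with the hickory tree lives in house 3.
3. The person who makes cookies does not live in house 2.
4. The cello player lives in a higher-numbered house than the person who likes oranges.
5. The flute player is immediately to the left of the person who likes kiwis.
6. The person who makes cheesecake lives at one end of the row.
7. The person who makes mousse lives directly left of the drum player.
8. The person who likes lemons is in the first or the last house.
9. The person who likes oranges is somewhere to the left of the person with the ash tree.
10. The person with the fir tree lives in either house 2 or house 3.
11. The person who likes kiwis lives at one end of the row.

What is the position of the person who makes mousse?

Clue 2: the person with the hickory tree is in house 3.
The person who likes kiwis is in house 4 (clue 11).
That leaves lemons as the favorite fruit for house 1.
That leaves poplar as the tree for house 1.
House 2's tree must be fir (nothing else left).
The only tree still possible for house 4 is ash.
By clue 5, the flute player is in house 3.
So house 1 gets trumpet for instrument.
House 2's instrument must be drum (nothing else left).
That leaves cello as the instrument for house 4.
By clue 7, the person who makes mousse is in house 1.
House 2 dessert: only gelato fits.
So house 3 gets cookies for dessert.
House 4's dessert must be cheesecake (nothing else left).
From clue 1, the person who likes oranges must be in house 3.
House 2 favorite fruit: only cherries fits.
So: house 1 = mousse/trumpet/lemons/poplar, house 2 = gelato/drum/cherries/fir, house 3 = cookies/flute/oranges/hickory, house 4 = cheesecake/cello/kiwis/ash.

1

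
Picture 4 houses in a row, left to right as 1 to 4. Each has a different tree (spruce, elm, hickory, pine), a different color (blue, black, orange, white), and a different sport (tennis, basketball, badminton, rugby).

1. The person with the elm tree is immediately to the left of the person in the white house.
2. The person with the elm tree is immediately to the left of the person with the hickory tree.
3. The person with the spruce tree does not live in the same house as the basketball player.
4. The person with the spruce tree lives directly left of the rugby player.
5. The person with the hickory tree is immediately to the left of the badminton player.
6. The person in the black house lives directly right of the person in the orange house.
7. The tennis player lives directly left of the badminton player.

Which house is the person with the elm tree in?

House 4 tree: only pine fits.
That leaves basketball as the sport for house 1.
That leaves elm as the tree for house 1.
House 2 sport: only tennis fits.
Clue 1: the person in the white house is in house 2.
Clue 2: the person with the hickory tree is in house 2.
Clue 5 places the badminton player in house 3.
House 3's tree must be spruce (nothing else left).
House 4 sport: only rugby fits.
Clue 6 places the person in the black house in house 4.
From clue 6, the person in the orange house must be in house 3.
So house 1 gets blue for color.
So: house 1 = elm/blue/basketball, house 2 = hickory/white/tennis, house 3 = spruce/orange/badminton, house 4 = pine/black/rugby.

1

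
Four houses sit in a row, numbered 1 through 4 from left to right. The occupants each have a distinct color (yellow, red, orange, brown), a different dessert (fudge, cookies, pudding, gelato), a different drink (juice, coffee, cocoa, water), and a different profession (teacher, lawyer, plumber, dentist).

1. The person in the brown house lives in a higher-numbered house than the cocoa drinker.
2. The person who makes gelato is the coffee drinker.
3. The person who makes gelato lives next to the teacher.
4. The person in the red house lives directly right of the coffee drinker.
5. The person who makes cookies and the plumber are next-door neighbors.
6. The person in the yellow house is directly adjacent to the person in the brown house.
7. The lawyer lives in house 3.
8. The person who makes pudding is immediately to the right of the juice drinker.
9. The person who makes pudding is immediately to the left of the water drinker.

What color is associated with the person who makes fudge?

brown

The lawyer is in house 3 (clue 7).
That leaves water as the drink for house 4.
From clue 9, the person who makes pudding must be in house 3.
House 4's dessert must be fudge (nothing else left).
Clue 8 places the juice drinker in house 2.
The only drink still possible for house 1 is coffee.
That leaves cocoa as the drink for house 3.
House 4 profession: only dentist fits.
By clue 1, the person in the brown house is in house 4.
The person who makes gelato is in house 1 (clue 2).
The teacher is in house 2 (clue 3).
By clue 4, the person in the red house is in house 2.
The person in the yellow house is in house 3 (clue 6).
House 1's color must be orange (nothing else left).
House 2 dessert: only cookies fits.
That leaves plumber as the profession for house 1.
So: house 1 = orange/gelato/coffee/plumber, house 2 = red/cookies/juice/teacher, house 3 = yellow/pudding/cocoa/lawyer, house 4 = brown/fudge/water/dentist.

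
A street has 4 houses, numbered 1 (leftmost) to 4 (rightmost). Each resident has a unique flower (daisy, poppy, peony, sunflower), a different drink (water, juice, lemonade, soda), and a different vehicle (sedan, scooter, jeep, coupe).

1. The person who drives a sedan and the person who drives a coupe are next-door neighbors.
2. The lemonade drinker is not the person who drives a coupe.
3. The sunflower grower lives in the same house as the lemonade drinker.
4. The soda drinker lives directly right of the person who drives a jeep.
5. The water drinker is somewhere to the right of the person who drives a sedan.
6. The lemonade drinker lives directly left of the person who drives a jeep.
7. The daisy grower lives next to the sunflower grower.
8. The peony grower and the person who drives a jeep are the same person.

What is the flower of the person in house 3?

peony

House 4 flower: only poppy fits.
The peony grower is narrowed to house 2 or 3; consider each.
Placing it in house 2 leads to a contradiction, so it's in house 3.
Clue 8: the person who drives a jeep is in house 3.
The soda drinker is in house 4 (clue 4).
From clue 6, the lemonade drinker must be in house 2.
So house 1 gets juice for drink.
So house 3 gets water for drink.
House 4's vehicle must be scooter (nothing else left).
By clue 2, the person who drives a coupe is in house 1.
Clue 3: the sunflower grower is in house 2.
The daisy grower is in house 1 (clue 7).
The only vehicle still possible for house 2 is sedan.
So: house 1 = daisy/juice/coupe, house 2 = sunflower/lemonade/sedan, house 3 = peony/water/jeep, house 4 = poppy/soda/scooter.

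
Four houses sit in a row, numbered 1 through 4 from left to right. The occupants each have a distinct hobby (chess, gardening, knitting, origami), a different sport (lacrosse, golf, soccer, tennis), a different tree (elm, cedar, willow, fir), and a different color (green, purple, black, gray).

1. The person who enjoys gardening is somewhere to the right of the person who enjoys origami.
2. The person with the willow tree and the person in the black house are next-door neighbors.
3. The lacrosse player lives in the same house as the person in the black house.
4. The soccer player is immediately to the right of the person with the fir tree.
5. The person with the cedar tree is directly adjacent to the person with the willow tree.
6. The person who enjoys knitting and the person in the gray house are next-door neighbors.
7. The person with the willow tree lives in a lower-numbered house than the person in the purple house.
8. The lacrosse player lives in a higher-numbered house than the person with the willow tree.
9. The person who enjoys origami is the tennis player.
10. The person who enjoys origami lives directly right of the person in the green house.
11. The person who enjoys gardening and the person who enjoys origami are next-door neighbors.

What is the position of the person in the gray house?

2

That leaves golf as the sport for house 1.
The person who enjoys gardening is narrowed to house 3 or 4; consider each.
Placing it in house 4 leads to a contradiction, so it's in house 3.
Clue 1 places the person who enjoys origami in house 2.
The tennis player is in house 2 (clue 9).
Clue 10: the person in the green house is in house 1.
So house 2 gets gray for color.
From clue 6, the person who enjoys knitting must be in house 1.
House 4 hobby: only chess fits.
The lacrosse player is narrowed to house 3 or 4; consider each.
Placing it in house 4 leads to a contradiction, so it's in house 3.
By clue 3, the person in the black house is in house 3.
By clue 8, the person with the willow tree is in house 2.
So house 4 gets soccer for sport.
The only tree still possible for house 3 is fir.
House 4 color: only purple fits.
Clue 5: the person with the cedar tree is in house 1.
So house 4 gets elm for tree.
So: house 1 = knitting/golf/cedar/green, house 2 = origami/tennis/willow/gray, house 3 = gardening/lacrosse/fir/black, house 4 = chess/soccer/elm/purple.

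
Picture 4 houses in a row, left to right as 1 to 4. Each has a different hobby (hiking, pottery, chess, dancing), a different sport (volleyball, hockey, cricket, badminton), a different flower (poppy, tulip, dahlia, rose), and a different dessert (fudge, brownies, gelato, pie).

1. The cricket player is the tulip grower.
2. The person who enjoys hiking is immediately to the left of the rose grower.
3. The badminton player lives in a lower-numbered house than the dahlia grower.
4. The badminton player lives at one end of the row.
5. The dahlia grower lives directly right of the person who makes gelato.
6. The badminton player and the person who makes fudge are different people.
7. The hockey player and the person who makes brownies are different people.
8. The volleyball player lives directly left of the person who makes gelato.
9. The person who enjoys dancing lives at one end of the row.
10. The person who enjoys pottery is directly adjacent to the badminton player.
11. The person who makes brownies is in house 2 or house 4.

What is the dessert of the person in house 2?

Clue 4 places the badminton player in house 1.
By clue 10, the person who enjoys pottery is in house 2.
House 1's dessert must be pie (nothing else left).
From clue 8, the person who makes gelato must be in house 3.
That leaves volleyball as the sport for house 2.
House 1 flower: only poppy fits.
Clue 5: the dahlia grower is in house 4.
House 2's flower must be rose (nothing else left).
The only flower still possible for house 3 is tulip.
By clue 1, the cricket player is in house 3.
Clue 2: the person who enjoys hiking is in house 1.
The only hobby still possible for house 3 is chess.
House 4 hobby: only dancing fits.
So house 4 gets hockey for sport.
By clue 7, the person who makes brownies is in house 2.
That leaves fudge as the dessert for house 4.
So: house 1 = hiking/badminton/poppy/pie, house 2 = pottery/volleyball/rose/brownies, house 3 = chess/cricket/tulip/gelato, house 4 = dancing/hockey/dahlia/fudge.

brownies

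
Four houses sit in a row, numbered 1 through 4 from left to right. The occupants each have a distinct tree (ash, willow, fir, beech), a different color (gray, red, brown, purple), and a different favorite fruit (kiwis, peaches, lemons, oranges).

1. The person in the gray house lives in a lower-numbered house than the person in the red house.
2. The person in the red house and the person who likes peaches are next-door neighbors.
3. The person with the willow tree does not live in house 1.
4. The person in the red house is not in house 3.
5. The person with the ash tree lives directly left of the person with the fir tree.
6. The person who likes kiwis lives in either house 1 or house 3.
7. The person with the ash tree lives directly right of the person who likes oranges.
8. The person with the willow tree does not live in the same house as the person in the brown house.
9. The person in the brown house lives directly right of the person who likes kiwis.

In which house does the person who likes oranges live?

So house 1 gets beech for tree.
The only favorite fruit still possible for house 4 is lemons.
The only favorite fruit still possible for house 2 is oranges.
Clue 7 places the person with the ash tree in house 3.
That leaves willow as the tree for house 2.
House 4 tree: only fir fits.
Clue 8: the person in the brown house is in house 4.
The person who likes kiwis is in house 3 (clue 9).
House 1 favorite fruit: only peaches fits.
The person in the gray house is in house 1 (clue 1).
House 2's color must be red (nothing else left).
House 3's color must be purple (nothing else left).
So: house 1 = beech/gray/peaches, house 2 = willow/red/oranges, house 3 = ash/purple/kiwis, house 4 = fir/brown/lemons.

2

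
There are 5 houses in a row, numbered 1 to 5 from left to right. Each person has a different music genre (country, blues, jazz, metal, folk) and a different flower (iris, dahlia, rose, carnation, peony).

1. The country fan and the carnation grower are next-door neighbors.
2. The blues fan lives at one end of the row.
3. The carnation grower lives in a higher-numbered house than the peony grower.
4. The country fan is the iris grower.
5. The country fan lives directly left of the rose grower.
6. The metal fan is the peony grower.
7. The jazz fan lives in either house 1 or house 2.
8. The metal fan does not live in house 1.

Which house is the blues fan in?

House 1 flower: only dahlia fits.
The blues fan is narrowed to house 1 or 5; consider each.
Placing it in house 1 leads to a contradiction, so it's in house 5.
The jazz fan is narrowed to house 1 or 2; consider each.
Placing it in house 2 leads to a contradiction, so it's in house 1.
The country fan is narrowed to house 2 or 3 or 4; consider each.
Placing it in house 2 and house 3 leads to a contradiction, so it's in house 4.
By clue 4, the iris grower is in house 4.
Clue 5: the rose grower is in house 5.
So house 2 gets peony for flower.
The only flower still possible for house 3 is carnation.
From clue 6, the metal fan must be in house 2.
House 3's music genre must be folk (nothing else left).
So: house 1 = jazz/dahlia, house 2 = metal/peony, house 3 = folk/carnation, house 4 = country/iris, house 5 = blues/rose.

5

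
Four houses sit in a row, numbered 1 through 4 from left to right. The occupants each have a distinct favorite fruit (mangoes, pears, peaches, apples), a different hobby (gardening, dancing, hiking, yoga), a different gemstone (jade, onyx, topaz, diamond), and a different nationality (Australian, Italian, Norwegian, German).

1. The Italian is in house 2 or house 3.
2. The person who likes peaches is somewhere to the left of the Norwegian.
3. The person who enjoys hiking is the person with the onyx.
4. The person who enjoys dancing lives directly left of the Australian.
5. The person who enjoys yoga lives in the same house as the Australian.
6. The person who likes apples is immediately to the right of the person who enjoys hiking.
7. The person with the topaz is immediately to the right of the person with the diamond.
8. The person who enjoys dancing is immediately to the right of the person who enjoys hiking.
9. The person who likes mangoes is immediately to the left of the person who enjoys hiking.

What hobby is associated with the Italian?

Clue 9 places the person who likes mangoes in house 1.
The person who enjoys hiking is in house 2 (clue 9).
So house 1 gets gardening for hobby.
That leaves yoga as the hobby for house 4.
House 1's nationality must be German (nothing else left).
Clue 3 places the person with the onyx in house 2.
From clue 4, the Australian must be in house 4.
The person who likes apples is in house 3 (clue 6).
That leaves pears as the favorite fruit for house 4.
The only hobby still possible for house 3 is dancing.
The only nationality still possible for house 2 is Italian.
So house 3 gets Norwegian for nationality.
Clue 7 places the person with the topaz in house 4.
Clue 7 places the person with the diamond in house 3.
That leaves peaches as the favorite fruit for house 2.
That leaves jade as the gemstone for house 1.
So: house 1 = mangoes/gardening/jade/German, house 2 = peaches/hiking/onyx/Italian, house 3 = apples/dancing/diamond/Norwegian, house 4 = pears/yoga/topaz/Australian.

hiking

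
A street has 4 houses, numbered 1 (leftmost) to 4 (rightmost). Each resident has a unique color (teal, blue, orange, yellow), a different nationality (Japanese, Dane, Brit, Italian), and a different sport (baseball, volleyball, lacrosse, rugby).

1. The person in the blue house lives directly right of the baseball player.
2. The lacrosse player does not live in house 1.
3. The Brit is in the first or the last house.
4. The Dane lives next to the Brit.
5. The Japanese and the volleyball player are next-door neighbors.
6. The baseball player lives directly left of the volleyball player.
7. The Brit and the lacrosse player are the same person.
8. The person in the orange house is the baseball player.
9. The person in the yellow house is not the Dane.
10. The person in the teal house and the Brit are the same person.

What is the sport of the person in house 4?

Clue 7 places the Brit in house 4.
Clue 7: the lacrosse player is in house 4.
Clue 10: the person in the teal house is in house 4.
By clue 4, the Dane is in house 3.
The only color still possible for house 3 is blue.
From clue 1, the baseball player must be in house 2.
Clue 6: the volleyball player is in house 3.
The person in the orange house is in house 2 (clue 8).
That leaves yellow as the color for house 1.
That leaves rugby as the sport for house 1.
The Japanese is in house 2 (clue 5).
House 1's nationality must be Italian (nothing else left).
So: house 1 = yellow/Italian/rugby, house 2 = orange/Japanese/baseball, house 3 = blue/Dane/volleyball, house 4 = teal/Brit/lacrosse.

lacrosse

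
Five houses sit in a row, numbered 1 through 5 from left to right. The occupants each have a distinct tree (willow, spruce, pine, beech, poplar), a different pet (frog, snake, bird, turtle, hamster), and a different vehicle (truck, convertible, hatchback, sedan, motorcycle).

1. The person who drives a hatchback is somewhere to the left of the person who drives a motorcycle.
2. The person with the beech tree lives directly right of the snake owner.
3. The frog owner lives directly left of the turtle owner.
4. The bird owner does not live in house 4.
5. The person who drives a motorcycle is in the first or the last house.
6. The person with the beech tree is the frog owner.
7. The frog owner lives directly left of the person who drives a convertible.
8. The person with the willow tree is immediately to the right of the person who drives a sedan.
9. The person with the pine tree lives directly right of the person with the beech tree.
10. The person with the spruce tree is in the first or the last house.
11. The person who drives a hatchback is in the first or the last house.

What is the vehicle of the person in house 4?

Clue 5: the person who drives a motorcycle is in house 5.
Clue 11: the person who drives a hatchback is in house 1.
The person with the beech tree is narrowed to house 2 or 3; consider each.
Placing it in house 3 leads to a contradiction, so it's in house 2.
Clue 2 places the snake owner in house 1.
From clue 6, the frog owner must be in house 2.
Clue 7: the person who drives a convertible is in house 3.
By clue 9, the person with the pine tree is in house 3.
The turtle owner is in house 3 (clue 3).
The person with the willow tree is in house 5 (clue 8).
Clue 8: the person who drives a sedan is in house 4.
That leaves spruce as the tree for house 1.
That leaves poplar as the tree for house 4.
The only pet still possible for house 4 is hamster.
So house 5 gets bird for pet.
House 2's vehicle must be truck (nothing else left).
So: house 1 = spruce/snake/hatchback, house 2 = beech/frog/truck, house 3 = pine/turtle/convertible, house 4 = poplar/hamster/sedan, house 5 = willow/bird/motorcycle.

sedan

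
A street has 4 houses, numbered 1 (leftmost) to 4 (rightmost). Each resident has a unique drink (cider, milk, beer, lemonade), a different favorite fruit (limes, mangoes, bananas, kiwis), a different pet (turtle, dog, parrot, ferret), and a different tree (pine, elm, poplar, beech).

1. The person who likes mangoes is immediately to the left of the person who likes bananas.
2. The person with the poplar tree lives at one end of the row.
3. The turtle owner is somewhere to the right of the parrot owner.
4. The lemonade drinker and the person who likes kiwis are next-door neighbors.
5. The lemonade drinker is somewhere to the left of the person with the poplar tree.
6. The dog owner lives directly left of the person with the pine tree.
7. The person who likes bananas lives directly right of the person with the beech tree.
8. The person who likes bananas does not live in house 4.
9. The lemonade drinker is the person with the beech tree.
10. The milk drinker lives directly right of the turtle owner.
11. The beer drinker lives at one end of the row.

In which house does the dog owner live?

By clue 5, the person with the poplar tree is in house 4.
That leaves ferret as the pet for house 4.
House 3's pet must be turtle (nothing else left).
Clue 10 places the milk drinker in house 4.
So house 1 gets beer for drink.
That leaves lemonade as the drink for house 2.
House 3 drink: only cider fits.
House 4's favorite fruit must be limes (nothing else left).
The person with the beech tree is in house 2 (clue 9).
House 1 tree: only elm fits.
The only tree still possible for house 3 is pine.
By clue 6, the dog owner is in house 2.
The person who likes bananas is in house 3 (clue 7).
That leaves kiwis as the favorite fruit for house 1.
House 2 favorite fruit: only mangoes fits.
House 1 pet: only parrot fits.
So: house 1 = beer/kiwis/parrot/elm, house 2 = lemonade/mangoes/dog/beech, house 3 = cider/bananas/turtle/pine, house 4 = milk/limes/ferret/poplar.

2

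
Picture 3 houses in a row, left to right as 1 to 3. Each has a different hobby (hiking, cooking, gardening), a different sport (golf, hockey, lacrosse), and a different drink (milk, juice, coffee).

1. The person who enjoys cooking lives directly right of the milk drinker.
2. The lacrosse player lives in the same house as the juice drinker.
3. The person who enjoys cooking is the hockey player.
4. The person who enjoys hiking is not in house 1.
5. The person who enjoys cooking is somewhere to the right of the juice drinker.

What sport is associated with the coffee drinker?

hockey

So house 1 gets gardening for hobby.
So house 3 gets coffee for drink.
The person who enjoys cooking is narrowed to house 2 or 3; consider each.
Placing it in house 2 leads to a contradiction, so it's in house 3.
Clue 1 places the milk drinker in house 2.
By clue 3, the hockey player is in house 3.
So house 2 gets hiking for hobby.
House 1 drink: only juice fits.
By clue 2, the lacrosse player is in house 1.
House 2 sport: only golf fits.
So: house 1 = gardening/lacrosse/juice, house 2 = hiking/golf/milk, house 3 = cooking/hockey/coffee.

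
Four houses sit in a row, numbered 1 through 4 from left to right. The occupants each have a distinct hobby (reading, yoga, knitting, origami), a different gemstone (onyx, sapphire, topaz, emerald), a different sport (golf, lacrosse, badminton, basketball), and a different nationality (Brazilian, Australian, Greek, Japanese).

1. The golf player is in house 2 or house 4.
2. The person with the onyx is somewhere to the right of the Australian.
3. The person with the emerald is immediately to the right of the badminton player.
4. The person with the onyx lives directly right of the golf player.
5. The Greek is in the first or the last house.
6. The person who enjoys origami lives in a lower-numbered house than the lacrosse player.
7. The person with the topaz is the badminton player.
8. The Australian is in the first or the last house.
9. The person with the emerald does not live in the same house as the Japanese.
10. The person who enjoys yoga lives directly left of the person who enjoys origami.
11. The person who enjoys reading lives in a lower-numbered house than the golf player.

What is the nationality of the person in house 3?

From clue 4, the person with the onyx must be in house 3.
By clue 4, the golf player is in house 2.
The Australian is in house 1 (clue 8).
By clue 11, the person who enjoys reading is in house 1.
The only hobby still possible for house 2 is yoga.
So house 3 gets origami for hobby.
House 4's hobby must be knitting (nothing else left).
So house 4 gets Greek for nationality.
The lacrosse player is in house 4 (clue 6).
Clue 7: the person with the topaz is in house 1.
The badminton player is in house 1 (clue 7).
House 3 sport: only basketball fits.
Clue 3: the person with the emerald is in house 2.
By clue 9, the Japanese is in house 3.
House 4's gemstone must be sapphire (nothing else left).
House 2 nationality: only Brazilian fits.
So: house 1 = reading/topaz/badminton/Australian, house 2 = yoga/emerald/golf/Brazilian, house 3 = origami/onyx/basketball/Japanese, house 4 = knitting/sapphire/lacrosse/Greek.

Japanese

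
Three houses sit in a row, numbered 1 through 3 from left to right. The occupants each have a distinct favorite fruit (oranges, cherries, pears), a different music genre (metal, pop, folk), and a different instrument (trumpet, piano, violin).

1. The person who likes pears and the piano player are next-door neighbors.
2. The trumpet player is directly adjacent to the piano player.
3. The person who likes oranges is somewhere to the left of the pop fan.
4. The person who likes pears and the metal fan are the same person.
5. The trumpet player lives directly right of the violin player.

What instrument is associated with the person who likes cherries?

piano

The person who likes oranges is narrowed to house 1 or 2; consider each.
Placing it in house 2 leads to a contradiction, so it's in house 1.
So house 1 gets folk for music genre.
The person who likes cherries is narrowed to house 2 or 3; consider each.
Placing it in house 2 leads to a contradiction, so it's in house 3.
House 2 favorite fruit: only pears fits.
From clue 2, the trumpet player must be in house 2.
By clue 4, the metal fan is in house 2.
The violin player is in house 1 (clue 5).
That leaves pop as the music genre for house 3.
So house 3 gets piano for instrument.
So: house 1 = oranges/folk/violin, house 2 = pears/metal/trumpet, house 3 = cherries/pop/piano.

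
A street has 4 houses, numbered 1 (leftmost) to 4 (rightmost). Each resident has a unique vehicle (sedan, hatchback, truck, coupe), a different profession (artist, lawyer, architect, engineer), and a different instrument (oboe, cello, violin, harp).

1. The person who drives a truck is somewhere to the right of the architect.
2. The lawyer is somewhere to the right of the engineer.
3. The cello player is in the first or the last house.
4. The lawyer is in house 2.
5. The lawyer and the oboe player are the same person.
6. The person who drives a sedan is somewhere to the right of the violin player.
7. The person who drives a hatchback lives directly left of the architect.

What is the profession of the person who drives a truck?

From clue 4, the lawyer must be in house 2.
Clue 5: the oboe player is in house 2.
So house 1 gets engineer for profession.
That leaves architect as the profession for house 3.
So house 4 gets artist for profession.
Clue 1: the person who drives a truck is in house 4.
Clue 7: the person who drives a hatchback is in house 2.
That leaves coupe as the vehicle for house 1.
House 3's vehicle must be sedan (nothing else left).
Clue 6 places the violin player in house 1.
So house 3 gets harp for instrument.
So house 4 gets cello for instrument.
So: house 1 = coupe/engineer/violin, house 2 = hatchback/lawyer/oboe, house 3 = sedan/architect/harp, house 4 = truck/artist/cello.

artist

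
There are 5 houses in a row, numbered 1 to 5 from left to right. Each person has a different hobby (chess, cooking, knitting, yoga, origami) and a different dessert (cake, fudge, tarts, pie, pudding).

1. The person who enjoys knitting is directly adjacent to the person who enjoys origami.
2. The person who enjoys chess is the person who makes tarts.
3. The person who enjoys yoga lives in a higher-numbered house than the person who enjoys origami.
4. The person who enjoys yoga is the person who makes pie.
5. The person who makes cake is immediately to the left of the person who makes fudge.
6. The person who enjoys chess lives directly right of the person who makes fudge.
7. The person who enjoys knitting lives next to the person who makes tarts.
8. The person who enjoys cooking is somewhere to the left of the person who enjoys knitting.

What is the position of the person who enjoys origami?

The person who enjoys chess is narrowed to house 3 or 4 or 5; consider each.
Placing it in house 3 and house 5 leads to a contradiction, so it's in house 4.
By clue 2, the person who makes tarts is in house 4.
Clue 6: the person who makes fudge is in house 3.
Clue 1 places the person who enjoys knitting in house 3.
Clue 1 places the person who enjoys origami in house 2.
Clue 4: the person who enjoys yoga is in house 5.
From clue 4, the person who makes pie must be in house 5.
From clue 5, the person who makes cake must be in house 2.
So house 1 gets cooking for hobby.
So house 1 gets pudding for dessert.
So: house 1 = cooking/pudding, house 2 = origami/cake, house 3 = knitting/fudge, house 4 = chess/tarts, house 5 = yoga/pie.

2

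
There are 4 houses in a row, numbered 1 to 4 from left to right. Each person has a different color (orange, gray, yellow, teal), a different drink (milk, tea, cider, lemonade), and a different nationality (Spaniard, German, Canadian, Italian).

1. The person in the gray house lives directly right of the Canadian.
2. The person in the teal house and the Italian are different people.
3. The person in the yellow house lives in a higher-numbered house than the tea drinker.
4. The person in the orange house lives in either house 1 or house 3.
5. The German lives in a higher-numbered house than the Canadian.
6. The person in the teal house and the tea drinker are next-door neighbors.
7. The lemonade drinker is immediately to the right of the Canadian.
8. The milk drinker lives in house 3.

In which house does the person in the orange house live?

1

Clue 8: the milk drinker is in house 3.
The person in the gray house is narrowed to house 2 or 4; consider each.
Placing it in house 2 leads to a contradiction, so it's in house 4.
The Canadian is in house 3 (clue 1).
Clue 5 places the German in house 4.
Clue 7: the lemonade drinker is in house 4.
The person in the orange house is narrowed to house 1 or 3; consider each.
Placing it in house 3 leads to a contradiction, so it's in house 1.
The person in the teal house is narrowed to house 2 or 3; consider each.
Placing it in house 3 leads to a contradiction, so it's in house 2.
Clue 2 places the Italian in house 1.
Clue 6: the tea drinker is in house 1.
The only color still possible for house 3 is yellow.
The only drink still possible for house 2 is cider.
House 2's nationality must be Spaniard (nothing else left).
So: house 1 = orange/tea/Italian, house 2 = teal/cider/Spaniard, house 3 = yellow/milk/Canadian, house 4 = gray/lemonade/German.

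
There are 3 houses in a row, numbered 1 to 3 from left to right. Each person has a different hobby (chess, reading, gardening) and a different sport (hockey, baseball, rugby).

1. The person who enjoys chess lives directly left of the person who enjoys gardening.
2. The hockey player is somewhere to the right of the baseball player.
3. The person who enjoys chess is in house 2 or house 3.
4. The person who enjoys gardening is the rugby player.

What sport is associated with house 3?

rugby

From clue 3, the person who enjoys chess must be in house 2.
House 1's hobby must be reading (nothing else left).
So house 3 gets gardening for hobby.
That leaves baseball as the sport for house 1.
Clue 4: the rugby player is in house 3.
House 2's sport must be hockey (nothing else left).
So: house 1 = reading/baseball, house 2 = chess/hockey, house 3 = gardening/rugby.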